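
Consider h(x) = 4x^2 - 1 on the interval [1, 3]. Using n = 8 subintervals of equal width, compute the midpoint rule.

Δx = (3 − 1)/8 = 0.25.
Midpoints: 1.125, 1.375, 1.625, 1.875, 2.125, 2.375, 2.625, 2.875.
h(1.125) = 4.0625, h(1.375) = 6.5625, h(1.625) = 9.5625, h(1.875) = 13.0625, h(2.125) = 17.0625, h(2.375) = 21.5625, h(2.625) = 26.5625, h(2.875) = 32.0625.
Sum = Δx · [h(1.125) + h(1.375) + h(1.625) + ...].
Sum = 32.625.

32.625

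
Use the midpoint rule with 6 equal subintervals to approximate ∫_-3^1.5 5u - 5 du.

Δu = (1.5 − (-3))/6 = 0.75.
Midpoints: -2.625, -1.875, -1.125, -0.375, 0.375, 1.125.
f(-2.625) = -18.125, f(-1.875) = -14.375, f(-1.125) = -10.625, f(-0.375) = -6.875, f(0.375) = -3.125, f(1.125) = 0.625.
Sum = Δu · [f(-2.625) + f(-1.875) + f(-1.125) + ...].
Sum = -39.375.

-39.375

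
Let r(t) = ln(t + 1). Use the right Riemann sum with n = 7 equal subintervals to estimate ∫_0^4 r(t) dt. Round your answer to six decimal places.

4.485531

Δt = (4 − 0)/7 = 4/7.
Right endpoints: 4/7, 8/7, 12/7, 16/7, 20/7, 24/7, 4.
r(4/7) ≈ 0.451985, r(8/7) ≈ 0.762140, r(12/7) ≈ 0.998529, r(16/7) ≈ 1.189584, r(20/7) ≈ 1.349927, r(24/7) ≈ 1.488077, r(4) ≈ 1.609438.
Sum = Δt · [r(4/7) + r(8/7) + r(12/7) + ...].
Sum ≈ 4.485531.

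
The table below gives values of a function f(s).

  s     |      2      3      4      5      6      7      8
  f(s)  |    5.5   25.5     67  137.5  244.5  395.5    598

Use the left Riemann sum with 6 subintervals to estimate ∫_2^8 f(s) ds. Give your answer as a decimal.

Δs = 1.
Sum = 1·[5.5 + 25.5 + 67 + 137.5 + 244.5 + 395.5] = 875.5.

875.5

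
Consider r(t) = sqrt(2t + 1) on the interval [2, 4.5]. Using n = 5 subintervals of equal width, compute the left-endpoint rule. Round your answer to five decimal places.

6.57987

Δt = (4.5 − 2)/5 = 0.5.
Left endpoints: 2, 2.5, 3, 3.5, 4.
r(2) ≈ 2.23607, r(2.5) ≈ 2.44949, r(3) ≈ 2.64575, r(3.5) ≈ 2.82843, r(4) ≈ 3.00000.
Sum = Δt · [r(2) + r(2.5) + r(3) + r(3.5) + r(4)].
Sum ≈ 6.57987.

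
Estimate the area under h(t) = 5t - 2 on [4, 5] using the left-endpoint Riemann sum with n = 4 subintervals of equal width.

19.875

Δt = (5 − 4)/4 = 0.25.
Left endpoints: 4, 4.25, 4.5, 4.75.
h(4) = 18, h(4.25) = 19.25, h(4.5) = 20.5, h(4.75) = 21.75.
Sum = Δt · [h(4) + h(4.25) + h(4.5) + h(4.75)].
Sum = 19.875.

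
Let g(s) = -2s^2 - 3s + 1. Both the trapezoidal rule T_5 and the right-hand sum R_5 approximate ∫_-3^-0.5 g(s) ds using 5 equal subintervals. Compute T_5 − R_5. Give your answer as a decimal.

-2.5

T_5 = -2.5.
R_5 = 0.
T_5 − R_5 = -2.5.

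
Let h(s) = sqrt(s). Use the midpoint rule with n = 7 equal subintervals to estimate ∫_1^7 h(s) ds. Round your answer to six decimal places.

Δs = (7 − 1)/7 = 6/7.
Midpoints: 10/7, 16/7, 22/7, 4, 34/7, 40/7, 46/7.
h(10/7) ≈ 1.195229, h(16/7) ≈ 1.511858, h(22/7) ≈ 1.772811, h(4) ≈ 2.000000, h(34/7) ≈ 2.203893, h(40/7) ≈ 2.390457, h(46/7) ≈ 2.563480.
Sum = Δs · [h(10/7) + h(16/7) + h(22/7) + ...].
Sum ≈ 11.689480.

11.689480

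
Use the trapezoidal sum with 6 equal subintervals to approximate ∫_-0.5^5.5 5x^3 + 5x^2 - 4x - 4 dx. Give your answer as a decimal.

1379.75

Δx = (5.5 − (-0.5))/6 = 1.
f(-0.5) = -1.375, f(0.5) = -4.125, f(1.5) = 18.125, f(2.5) = 95.375, f(3.5) = 257.625, f(4.5) = 534.875, f(5.5) = 957.125.
T_6 = (Δx/2)·[f(x_0) + 2f(x_1) + ... + 2f(x_{5}) + f(x_6)].
Sum = 1379.75.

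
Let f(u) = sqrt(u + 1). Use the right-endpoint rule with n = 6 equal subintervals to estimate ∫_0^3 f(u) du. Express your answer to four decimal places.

4.9115

Δu = (3 − 0)/6 = 0.5.
Right endpoints: 0.5, 1, 1.5, 2, 2.5, 3.
f(0.5) ≈ 1.2247, f(1) ≈ 1.4142, f(1.5) ≈ 1.5811, f(2) ≈ 1.7321, f(2.5) ≈ 1.8708, f(3) ≈ 2.0000.
Sum = Δu · [f(0.5) + f(1) + f(1.5) + ...].
Sum ≈ 4.9115.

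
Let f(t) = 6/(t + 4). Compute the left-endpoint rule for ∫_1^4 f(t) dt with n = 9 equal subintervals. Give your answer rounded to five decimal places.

2.89638

Δt = (4 − 1)/9 = 1/3.
Left endpoints: 1, 4/3, 5/3, 2, 7/3, 8/3, 3, 10/3, 11/3.
f(1) = 1.2, f(4/3) = 1.125, f(5/3) = 18/17, f(2) = 1, f(7/3) = 18/19, f(8/3) = 0.9, f(3) = 6/7, f(10/3) = 9/11, f(11/3) = 18/23.
Sum = Δt · [f(1) + f(4/3) + f(5/3) + ...].
Sum ≈ 2.89638.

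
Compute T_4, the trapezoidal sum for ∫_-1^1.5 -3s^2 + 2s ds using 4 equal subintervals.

Δs = (1.5 − (-1))/4 = 0.625.
f(-1) = -5, f(-0.375) = -1.171875, f(0.25) = 0.3125, f(0.875) = -0.546875, f(1.5) = -3.75.
T_4 = (Δs/2)·[f(s_0) + 2f(s_1) + 2f(s_2) + 2f(s_3) + f(s_4)].
Sum = -3.61328125.

-3.61328125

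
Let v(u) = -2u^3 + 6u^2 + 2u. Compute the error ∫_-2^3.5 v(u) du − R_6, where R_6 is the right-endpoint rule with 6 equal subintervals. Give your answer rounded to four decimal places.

17.7509

Exact integral: ∫_-2^3.5 v(u) du = 42.96875.
R_6 ≈ 25.217882.
Error ≈ 42.96875 − 25.217882 ≈ 17.7509.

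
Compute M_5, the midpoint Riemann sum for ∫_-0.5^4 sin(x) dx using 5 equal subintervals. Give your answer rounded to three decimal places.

1.584

Δx = (4 − (-0.5))/5 = 0.9.
Midpoints: -0.05, 0.85, 1.75, 2.65, 3.55.
f(-0.05) ≈ -0.050, f(0.85) ≈ 0.751, f(1.75) ≈ 0.984, f(2.65) ≈ 0.472, f(3.55) ≈ -0.397.
Sum = Δx · [f(-0.05) + f(0.85) + f(1.75) + f(2.65) + f(3.55)].
Sum ≈ 1.584.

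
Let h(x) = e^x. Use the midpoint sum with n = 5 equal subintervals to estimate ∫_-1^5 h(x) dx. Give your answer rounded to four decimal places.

139.5220

Δx = (5 − (-1))/5 = 1.2.
Midpoints: -0.4, 0.8, 2, 3.2, 4.4.
h(-0.4) ≈ 0.6703, h(0.8) ≈ 2.2255, h(2) ≈ 7.3891, h(3.2) ≈ 24.5325, h(4.4) ≈ 81.4509.
Sum = Δx · [h(-0.4) + h(0.8) + h(2) + h(3.2) + h(4.4)].
Sum ≈ 139.5220.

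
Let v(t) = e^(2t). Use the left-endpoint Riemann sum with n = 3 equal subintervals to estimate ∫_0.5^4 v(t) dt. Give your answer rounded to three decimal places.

Δt = (4 − 0.5)/3 = 7/6.
Left endpoints: 0.5, 5/3, 17/6.
v(0.5) ≈ 2.718, v(5/3) ≈ 28.032, v(17/6) ≈ 289.069.
Sum = Δt · [v(0.5) + v(5/3) + v(17/6)].
Sum ≈ 373.122.

373.122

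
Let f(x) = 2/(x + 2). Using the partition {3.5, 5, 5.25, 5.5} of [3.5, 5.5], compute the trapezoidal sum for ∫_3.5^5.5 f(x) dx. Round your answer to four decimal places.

Subinterval widths: 1.5, 0.25, 0.25.
f(3.5) = 4/11, f(5) = 2/7, f(5.25) = 8/29, f(5.5) = 4/15.
On each subinterval the trapezoid contributes (Δx_i/2)·[f(x_{i-1}) + f(x_i)].
Sum ≈ 0.6250.

0.6250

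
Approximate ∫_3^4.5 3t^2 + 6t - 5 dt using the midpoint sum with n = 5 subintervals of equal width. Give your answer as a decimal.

Δt = (4.5 − 3)/5 = 0.3.
Midpoints: 3.15, 3.45, 3.75, 4.05, 4.35.
f(3.15) = 43.6675, f(3.45) = 51.4075, f(3.75) = 59.6875, f(4.05) = 68.5075, f(4.35) = 77.8675.
Sum = Δt · [f(3.15) + f(3.45) + f(3.75) + f(4.05) + f(4.35)].
Sum = 90.34125.

90.34125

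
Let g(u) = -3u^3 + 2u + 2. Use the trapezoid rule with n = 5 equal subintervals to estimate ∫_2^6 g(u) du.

-935.36

Δu = (6 − 2)/5 = 0.8.
g(2) = -18, g(2.8) = -58.256, g(3.6) = -130.768, g(4.4) = -244.752, g(5.2) = -409.424, g(6) = -634.
T_5 = (Δu/2)·[g(u_0) + 2g(u_1) + ... + 2g(u_{4}) + g(u_5)].
Sum = -935.36.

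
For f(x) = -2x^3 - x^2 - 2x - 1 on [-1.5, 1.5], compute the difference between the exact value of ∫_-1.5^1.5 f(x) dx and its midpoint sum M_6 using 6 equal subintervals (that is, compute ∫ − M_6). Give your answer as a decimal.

-0.0625

Exact integral: ∫_-1.5^1.5 f(x) dx = -5.25.
M_6 = -5.1875.
Error = -5.25 − (-5.1875) = -0.0625.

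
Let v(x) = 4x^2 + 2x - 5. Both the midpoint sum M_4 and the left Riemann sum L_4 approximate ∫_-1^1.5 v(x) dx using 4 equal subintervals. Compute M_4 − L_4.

M_4 = -5.7421875.
L_4 = -7.890625.
M_4 − L_4 = 2.1484375.

2.1484375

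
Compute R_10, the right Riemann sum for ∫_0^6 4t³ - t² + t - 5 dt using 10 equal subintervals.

1474.8

Δt = (6 − 0)/10 = 0.6.
Right endpoints: 0.6, 1.2, 1.8, 2.4, 3, 3.6, 4.2, 4.8, 5.4, 6.
f(0.6) = -3.896, f(1.2) = 1.672, f(1.8) = 16.888, f(2.4) = 46.936, f(3) = 97, f(3.6) = 172.264, f(4.2) = 277.912, f(4.8) = 419.128, f(5.4) = 601.096, f(6) = 829.
Sum = Δt · [f(0.6) + f(1.2) + f(1.8) + ...].
Sum = 1474.8.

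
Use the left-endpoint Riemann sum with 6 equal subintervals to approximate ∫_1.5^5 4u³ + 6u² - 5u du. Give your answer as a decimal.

Δu = (5 − 1.5)/6 = 7/12.
Left endpoints: 1.5, 25/12, 8/3, 3.25, 23/6, 53/12.
f(1.5) = 19.5, f(25/12) = 22375/432, f(8/3) = 2840/27, f(3.25) = 184.4375, f(23/6) = 15893/54, f(53/12) = 189899/432.
Sum = Δu · [f(1.5) + f(25/12) + f(8/3) + ...].
Sum = 638.640625.

638.640625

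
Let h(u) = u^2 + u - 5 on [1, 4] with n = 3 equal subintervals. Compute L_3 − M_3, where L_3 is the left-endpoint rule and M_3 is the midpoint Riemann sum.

-8.25

L_3 = 5.
M_3 = 13.25.
L_3 − M_3 = -8.25.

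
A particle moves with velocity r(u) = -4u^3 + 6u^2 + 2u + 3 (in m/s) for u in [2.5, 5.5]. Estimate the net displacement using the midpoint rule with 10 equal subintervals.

Δu = (5.5 − 2.5)/10 = 0.3.
Midpoints: 2.65, 2.95, 3.25, 3.55, 3.85, 4.15, 4.45, 4.75, 5.05, 5.35.
r(2.65) = -24.0035, r(2.95) = -41.5745, r(3.25) = -64.4375, r(3.55) = -93.2405, r(3.85) = -128.6315, r(4.15) = -171.2585, r(4.45) = -221.7695, r(4.75) = -280.8125, r(5.05) = -349.0355, r(5.35) = -427.0865.
Sum = Δu · [r(2.65) + r(2.95) + r(3.25) + ...].
Sum = -540.555.

-540.555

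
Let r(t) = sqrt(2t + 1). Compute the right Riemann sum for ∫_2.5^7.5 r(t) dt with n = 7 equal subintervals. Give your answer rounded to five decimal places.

Δt = (7.5 − 2.5)/7 = 5/7.
Right endpoints: 45/14, 55/14, 65/14, 75/14, 85/14, 95/14, 7.5.
r(45/14) ≈ 2.72554, r(55/14) ≈ 2.97610, r(65/14) ≈ 3.20713, r(75/14) ≈ 3.42261, r(85/14) ≈ 3.62531, r(95/14) ≈ 3.81725, r(7.5) ≈ 4.00000.
Sum = Δt · [r(45/14) + r(55/14) + r(65/14) + ...].
Sum ≈ 16.98139.

16.98139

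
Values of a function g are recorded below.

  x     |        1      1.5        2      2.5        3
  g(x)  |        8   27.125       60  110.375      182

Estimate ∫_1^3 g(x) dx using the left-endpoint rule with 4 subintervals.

102.75

Δx = 0.5.
Sum = 0.5·[8 + 27.125 + 60 + 110.375] = 102.75.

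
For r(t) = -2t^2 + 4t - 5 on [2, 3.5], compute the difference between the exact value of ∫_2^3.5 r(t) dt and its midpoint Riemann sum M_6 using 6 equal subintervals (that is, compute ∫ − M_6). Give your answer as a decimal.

Exact integral: ∫_2^3.5 r(t) dt = -14.25.
M_6 = -14.234375.
Error = -14.25 − (-14.234375) = -0.015625.

-0.015625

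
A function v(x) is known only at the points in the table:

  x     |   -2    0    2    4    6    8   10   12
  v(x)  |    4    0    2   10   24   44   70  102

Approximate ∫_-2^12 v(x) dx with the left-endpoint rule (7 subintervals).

Δx = 2.
Sum = 2·[4 + 0 + 2 + 10 + 24 + 44 + 70] = 308.

308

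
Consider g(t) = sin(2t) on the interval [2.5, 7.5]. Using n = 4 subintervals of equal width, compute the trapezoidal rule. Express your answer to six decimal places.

0.216673

Δt = (7.5 − 2.5)/4 = 1.25.
g(2.5) ≈ -0.958924, g(3.75) ≈ 0.938000, g(5) ≈ -0.544021, g(6.25) ≈ -0.066322, g(7.5) ≈ 0.650288.
T_4 = (Δt/2)·[g(t_0) + 2g(t_1) + 2g(t_2) + 2g(t_3) + g(t_4)].
Sum ≈ 0.216673.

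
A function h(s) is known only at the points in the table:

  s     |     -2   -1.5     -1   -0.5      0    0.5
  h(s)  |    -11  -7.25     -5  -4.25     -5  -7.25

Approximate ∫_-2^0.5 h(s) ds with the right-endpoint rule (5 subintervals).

Δs = 0.5.
Sum = 0.5·[(-7.25) + (-5) + (-4.25) + (-5) + (-7.25)] = -14.375.

-14.375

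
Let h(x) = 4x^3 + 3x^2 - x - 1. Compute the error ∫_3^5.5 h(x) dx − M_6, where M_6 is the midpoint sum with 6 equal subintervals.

1.953125

Exact integral: ∫_3^5.5 h(x) dx = 960.3125.
M_6 = 958.359375.
Error = 960.3125 − 958.359375 = 1.953125.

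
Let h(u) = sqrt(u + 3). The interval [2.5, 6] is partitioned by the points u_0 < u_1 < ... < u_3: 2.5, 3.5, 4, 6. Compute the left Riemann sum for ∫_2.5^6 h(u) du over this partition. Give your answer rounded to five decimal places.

8.91147

Subinterval widths: 1, 0.5, 2.
Left endpoints: 2.5, 3.5, 4.
h(2.5) ≈ 2.34521, h(3.5) ≈ 2.54951, h(4) ≈ 2.64575.
Sum = Σ Δu_i · h(u_i).
Sum ≈ 8.91147.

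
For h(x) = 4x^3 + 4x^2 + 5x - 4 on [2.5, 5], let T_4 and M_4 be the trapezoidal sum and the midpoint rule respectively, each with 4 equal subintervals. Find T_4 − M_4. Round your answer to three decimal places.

11.963

T_4 = 776.62109375.
M_4 ≈ 764.65820.
T_4 − M_4 ≈ 11.963.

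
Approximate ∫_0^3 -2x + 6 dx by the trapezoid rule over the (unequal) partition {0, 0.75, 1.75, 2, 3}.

9

Subinterval widths: 0.75, 1, 0.25, 1.
f(0) = 6, f(0.75) = 4.5, f(1.75) = 2.5, f(2) = 2, f(3) = 0.
On each subinterval the trapezoid contributes (Δx_i/2)·[f(x_{i-1}) + f(x_i)].
Sum = 9.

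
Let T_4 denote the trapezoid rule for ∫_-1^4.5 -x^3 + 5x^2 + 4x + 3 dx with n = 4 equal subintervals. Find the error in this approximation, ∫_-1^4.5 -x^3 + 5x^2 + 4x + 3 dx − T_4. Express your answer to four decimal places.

0.4333

Exact integral: ∫_-1^4.5 f(x) dx ≈ 106.276042.
T_4 ≈ 105.842773.
Error ≈ 106.276042 − 105.842773 ≈ 0.4333.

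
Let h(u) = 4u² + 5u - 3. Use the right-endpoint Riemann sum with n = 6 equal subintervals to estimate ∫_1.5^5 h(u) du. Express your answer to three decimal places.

Δu = (5 − 1.5)/6 = 7/12.
Right endpoints: 25/12, 8/3, 3.25, 23/6, 53/12, 5.
h(25/12) = 223/9, h(8/3) = 349/9, h(3.25) = 55.5, h(23/6) = 1349/18, h(53/12) = 874/9, h(5) = 122.
Sum = Δu · [h(25/12) + h(8/3) + h(3.25) + ...].
Sum ≈ 240.981.

240.981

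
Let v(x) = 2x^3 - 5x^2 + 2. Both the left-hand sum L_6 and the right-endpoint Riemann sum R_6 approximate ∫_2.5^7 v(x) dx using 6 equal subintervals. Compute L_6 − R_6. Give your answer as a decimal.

-330.75

L_6 = 488.8828125.
R_6 = 819.6328125.
L_6 − R_6 = -330.75.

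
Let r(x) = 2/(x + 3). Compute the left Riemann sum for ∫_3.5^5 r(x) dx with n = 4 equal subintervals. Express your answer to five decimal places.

Δx = (5 − 3.5)/4 = 0.375.
Left endpoints: 3.5, 3.875, 4.25, 4.625.
r(3.5) = 4/13, r(3.875) = 16/55, r(4.25) = 8/29, r(4.625) = 16/61.
Sum = Δx · [r(3.5) + r(3.875) + r(4.25) + r(4.625)].
Sum ≈ 0.42628.

0.42628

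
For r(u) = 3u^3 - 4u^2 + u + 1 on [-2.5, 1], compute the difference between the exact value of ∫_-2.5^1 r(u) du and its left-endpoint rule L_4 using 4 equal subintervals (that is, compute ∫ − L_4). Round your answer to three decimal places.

Exact integral: ∫_-2.5^1 r(u) du ≈ -49.83854.
L_4 ≈ -87.17871.
Error ≈ -49.83854 − (-87.17871) ≈ 37.340.

37.340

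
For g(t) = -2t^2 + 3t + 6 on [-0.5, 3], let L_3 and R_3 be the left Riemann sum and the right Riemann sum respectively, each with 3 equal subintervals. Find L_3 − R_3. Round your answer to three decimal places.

L_3 ≈ 18.53704.
R_3 ≈ 10.37037.
L_3 − R_3 ≈ 8.167.

8.167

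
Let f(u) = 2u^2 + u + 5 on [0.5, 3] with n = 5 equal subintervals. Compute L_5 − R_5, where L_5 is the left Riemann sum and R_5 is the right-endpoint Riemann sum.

-10

L_5 = 30.
R_5 = 40.
L_5 − R_5 = -10.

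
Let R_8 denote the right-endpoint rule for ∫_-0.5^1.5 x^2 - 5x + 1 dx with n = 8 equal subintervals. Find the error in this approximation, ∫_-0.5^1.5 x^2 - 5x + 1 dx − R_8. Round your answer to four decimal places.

Exact integral: ∫_-0.5^1.5 f(x) dx ≈ -1.833333.
R_8 = -2.8125.
Error ≈ -1.833333 − (-2.8125) ≈ 0.9792.

0.9792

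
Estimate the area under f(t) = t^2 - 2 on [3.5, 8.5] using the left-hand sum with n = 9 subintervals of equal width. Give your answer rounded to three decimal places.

164.007

Δt = (8.5 − 3.5)/9 = 5/9.
Left endpoints: 3.5, 73/18, 83/18, 31/6, 103/18, 113/18, 41/6, 133/18, 143/18.
f(3.5) = 10.25, f(73/18) = 4681/324, f(83/18) = 6241/324, f(31/6) = 889/36, f(103/18) = 9961/324, f(113/18) = 12121/324, f(41/6) = 1609/36, f(133/18) = 17041/324, f(143/18) = 19801/324.
Sum = Δt · [f(3.5) + f(73/18) + f(83/18) + ...].
Sum ≈ 164.007.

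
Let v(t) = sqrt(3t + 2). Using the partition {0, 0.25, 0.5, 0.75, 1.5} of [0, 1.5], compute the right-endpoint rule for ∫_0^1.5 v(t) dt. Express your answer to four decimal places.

3.3098

Subinterval widths: 0.25, 0.25, 0.25, 0.75.
Right endpoints: 0.25, 0.5, 0.75, 1.5.
v(0.25) ≈ 1.6583, v(0.5) ≈ 1.8708, v(0.75) ≈ 2.0616, v(1.5) ≈ 2.5495.
Sum = Σ Δt_i · v(t_i).
Sum ≈ 3.3098.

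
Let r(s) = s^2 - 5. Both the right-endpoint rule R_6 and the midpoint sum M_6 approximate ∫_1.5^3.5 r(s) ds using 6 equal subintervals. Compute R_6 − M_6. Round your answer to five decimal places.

R_6 ≈ 4.8703704.
M_6 ≈ 3.1481481.
R_6 − M_6 ≈ 1.72222.

1.72222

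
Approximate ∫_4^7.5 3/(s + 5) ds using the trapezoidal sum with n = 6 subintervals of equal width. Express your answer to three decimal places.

0.986

Δs = (7.5 − 4)/6 = 7/12.
f(4) = 1/3, f(55/12) = 36/115, f(31/6) = 18/61, f(5.75) = 12/43, f(19/3) = 9/34, f(83/12) = 36/143, f(7.5) = 0.24.
T_6 = (Δs/2)·[f(s_0) + 2f(s_1) + ... + 2f(s_{5}) + f(s_6)].
Sum ≈ 0.986.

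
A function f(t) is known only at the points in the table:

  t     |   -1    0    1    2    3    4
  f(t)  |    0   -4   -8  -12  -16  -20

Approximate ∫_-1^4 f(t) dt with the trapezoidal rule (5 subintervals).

Δt = 1.
T_5 = (1/2)·[0 + 2·(-4) + 2·(-8) + 2·(-12) + 2·(-16) + (-20)] = -50.

-50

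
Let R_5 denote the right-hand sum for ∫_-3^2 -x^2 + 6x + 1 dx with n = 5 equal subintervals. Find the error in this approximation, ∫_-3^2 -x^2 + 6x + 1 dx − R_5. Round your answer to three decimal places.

Exact integral: ∫_-3^2 f(x) dx ≈ -21.66667.
R_5 = -5.
Error ≈ -21.66667 − (-5) ≈ -16.667.

-16.667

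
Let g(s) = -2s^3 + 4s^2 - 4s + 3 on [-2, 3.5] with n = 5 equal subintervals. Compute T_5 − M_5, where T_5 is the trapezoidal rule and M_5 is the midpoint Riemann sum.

T_5 = 0.2475.
M_5 = 1.079375.
T_5 − M_5 = -0.831875.

-0.831875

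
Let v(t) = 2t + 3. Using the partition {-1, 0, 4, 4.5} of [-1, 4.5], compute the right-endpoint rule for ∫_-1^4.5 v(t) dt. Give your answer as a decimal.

53

Subinterval widths: 1, 4, 0.5.
Right endpoints: 0, 4, 4.5.
v(0) = 3, v(4) = 11, v(4.5) = 12.
Sum = Σ Δt_i · v(t_i).
Sum = 53.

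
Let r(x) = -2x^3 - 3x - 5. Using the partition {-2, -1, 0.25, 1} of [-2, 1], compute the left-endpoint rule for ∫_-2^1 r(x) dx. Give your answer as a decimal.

12.6640625

Subinterval widths: 1, 1.25, 0.75.
Left endpoints: -2, -1, 0.25.
r(-2) = 17, r(-1) = 0, r(0.25) = -5.78125.
Sum = Σ Δx_i · r(x_i).
Sum = 12.6640625.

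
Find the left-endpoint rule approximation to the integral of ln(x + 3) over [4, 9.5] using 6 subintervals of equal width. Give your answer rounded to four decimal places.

Δx = (9.5 − 4)/6 = 11/12.
Left endpoints: 4, 59/12, 35/6, 6.75, 23/3, 103/12.
f(4) ≈ 1.9459, f(59/12) ≈ 2.0690, f(35/6) ≈ 2.1785, f(6.75) ≈ 2.2773, f(23/3) ≈ 2.3671, f(103/12) ≈ 2.4496.
Sum = Δx · [f(4) + f(59/12) + f(35/6) + ...].
Sum ≈ 12.1801.

12.1801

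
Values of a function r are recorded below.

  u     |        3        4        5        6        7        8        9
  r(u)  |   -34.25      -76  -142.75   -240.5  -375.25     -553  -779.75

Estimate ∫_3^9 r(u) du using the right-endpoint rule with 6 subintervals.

Δu = 1.
Sum = 1·[(-76) + (-142.75) + (-240.5) + (-375.25) + (-553) + (-779.75)] = -2167.25.

-2167.25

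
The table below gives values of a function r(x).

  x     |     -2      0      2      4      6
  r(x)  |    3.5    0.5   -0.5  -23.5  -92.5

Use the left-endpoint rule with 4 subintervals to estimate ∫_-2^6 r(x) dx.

-40

Δx = 2.
Sum = 2·[3.5 + 0.5 + (-0.5) + (-23.5)] = -40.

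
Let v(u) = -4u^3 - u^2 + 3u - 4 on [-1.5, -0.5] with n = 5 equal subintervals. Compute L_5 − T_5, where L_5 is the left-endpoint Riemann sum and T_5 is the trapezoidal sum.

0.8

L_5 = -2.21.
T_5 = -3.01.
L_5 − T_5 = 0.8.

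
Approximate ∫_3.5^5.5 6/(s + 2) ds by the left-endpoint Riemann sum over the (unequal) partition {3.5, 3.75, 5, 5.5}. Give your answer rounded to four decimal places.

Subinterval widths: 0.25, 1.25, 0.5.
Left endpoints: 3.5, 3.75, 5.
f(3.5) = 12/11, f(3.75) = 24/23, f(5) = 6/7.
Sum = Σ Δs_i · f(s_i).
Sum ≈ 2.0056.

2.0056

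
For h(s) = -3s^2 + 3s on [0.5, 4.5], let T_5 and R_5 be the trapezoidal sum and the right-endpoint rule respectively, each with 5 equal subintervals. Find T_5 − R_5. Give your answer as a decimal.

T_5 = -62.28.
R_5 = -81.48.
T_5 − R_5 = 19.2.

19.2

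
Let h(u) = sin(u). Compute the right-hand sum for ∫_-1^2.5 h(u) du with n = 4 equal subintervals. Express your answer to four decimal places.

Δu = (2.5 − (-1))/4 = 0.875.
Right endpoints: -0.125, 0.75, 1.625, 2.5.
h(-0.125) ≈ -0.1247, h(0.75) ≈ 0.6816, h(1.625) ≈ 0.9985, h(2.5) ≈ 0.5985.
Sum = Δu · [h(-0.125) + h(0.75) + h(1.625) + h(2.5)].
Sum ≈ 1.8847.

1.8847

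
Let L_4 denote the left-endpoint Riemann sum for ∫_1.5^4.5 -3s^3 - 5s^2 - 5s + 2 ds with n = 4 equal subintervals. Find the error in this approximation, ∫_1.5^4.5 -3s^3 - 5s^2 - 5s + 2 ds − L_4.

Exact integral: ∫_1.5^4.5 f(s) ds = -489.
L_4 = -359.90625.
Error = -489 − (-359.90625) = -129.09375.

-129.09375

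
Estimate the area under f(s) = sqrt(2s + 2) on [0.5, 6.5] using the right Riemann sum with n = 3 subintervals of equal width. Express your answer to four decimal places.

19.6707

Δs = (6.5 − 0.5)/3 = 2.
Right endpoints: 2.5, 4.5, 6.5.
f(2.5) ≈ 2.6458, f(4.5) ≈ 3.3166, f(6.5) ≈ 3.8730.
Sum = Δs · [f(2.5) + f(4.5) + f(6.5)].
Sum ≈ 19.6707.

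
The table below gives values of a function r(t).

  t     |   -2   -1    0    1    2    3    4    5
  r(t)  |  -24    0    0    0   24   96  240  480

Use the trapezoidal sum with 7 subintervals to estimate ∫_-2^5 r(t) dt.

Δt = 1.
T_7 = (1/2)·[(-24) + 2·0 + 2·0 + 2·0 + 2·24 + 2·96 + 2·240 + 480] = 588.

588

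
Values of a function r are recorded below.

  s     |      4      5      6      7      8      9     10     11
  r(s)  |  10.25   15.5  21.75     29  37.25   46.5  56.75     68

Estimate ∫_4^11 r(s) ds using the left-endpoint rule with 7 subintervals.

217

Δs = 1.
Sum = 1·[10.25 + 15.5 + 21.75 + 29 + 37.25 + 46.5 + 56.75] = 217.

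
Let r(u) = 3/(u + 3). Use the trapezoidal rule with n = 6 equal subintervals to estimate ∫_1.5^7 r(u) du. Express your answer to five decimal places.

2.40376

Δu = (7 − 1.5)/6 = 11/12.
r(1.5) = 2/3, r(29/12) = 36/65, r(10/3) = 9/19, r(4.25) = 12/29, r(31/6) = 18/49, r(73/12) = 36/109, r(7) = 0.3.
T_6 = (Δu/2)·[r(u_0) + 2r(u_1) + ... + 2r(u_{5}) + r(u_6)].
Sum ≈ 2.40376.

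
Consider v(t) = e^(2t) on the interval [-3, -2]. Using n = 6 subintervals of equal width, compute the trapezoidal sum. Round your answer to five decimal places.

Δt = (-2 − (-3))/6 = 1/6.
v(-3) ≈ 0.00248, v(-17/6) ≈ 0.00346, v(-8/3) ≈ 0.00483, v(-2.5) ≈ 0.00674, v(-7/3) ≈ 0.00940, v(-13/6) ≈ 0.01312, v(-2) ≈ 0.01832.
T_6 = (Δt/2)·[v(t_0) + 2v(t_1) + ... + 2v(t_{5}) + v(t_6)].
Sum ≈ 0.00799.

0.00799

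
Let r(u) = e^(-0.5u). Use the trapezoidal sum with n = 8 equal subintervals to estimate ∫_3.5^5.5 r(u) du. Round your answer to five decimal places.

0.21998

Δu = (5.5 − 3.5)/8 = 0.25.
r(3.5) ≈ 0.17377, r(3.75) ≈ 0.15335, r(4) ≈ 0.13534, r(4.25) ≈ 0.11943, r(4.5) ≈ 0.10540, r(4.75) ≈ 0.09301, r(5) ≈ 0.08208, r(5.25) ≈ 0.07244, r(5.5) ≈ 0.06393.
T_8 = (Δu/2)·[r(u_0) + 2r(u_1) + ... + 2r(u_{7}) + r(u_8)].
Sum ≈ 0.21998.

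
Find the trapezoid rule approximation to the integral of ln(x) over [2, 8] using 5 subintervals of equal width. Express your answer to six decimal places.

Δx = (8 − 2)/5 = 1.2.
f(2) ≈ 0.693147, f(3.2) ≈ 1.163151, f(4.4) ≈ 1.481605, f(5.6) ≈ 1.722767, f(6.8) ≈ 1.916923, f(8) ≈ 2.079442.
T_5 = (Δx/2)·[f(x_0) + 2f(x_1) + ... + 2f(x_{4}) + f(x_5)].
Sum ≈ 9.204887.

9.204887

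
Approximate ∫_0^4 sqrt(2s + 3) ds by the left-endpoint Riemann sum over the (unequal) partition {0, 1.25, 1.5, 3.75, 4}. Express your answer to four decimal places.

Subinterval widths: 1.25, 0.25, 2.25, 0.25.
Left endpoints: 0, 1.25, 1.5, 3.75.
f(0) ≈ 1.7321, f(1.25) ≈ 2.3452, f(1.5) ≈ 2.4495, f(3.75) ≈ 3.2404.
Sum = Σ Δs_i · f(s_i).
Sum ≈ 9.0728.

9.0728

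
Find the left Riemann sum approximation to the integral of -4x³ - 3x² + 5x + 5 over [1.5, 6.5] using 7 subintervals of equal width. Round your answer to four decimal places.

-1526.5051

Δx = (6.5 − 1.5)/7 = 5/7.
Left endpoints: 1.5, 31/14, 41/14, 51/14, 61/14, 71/14, 81/14.
f(1.5) = -7.75, f(31/14) = -57713/1372, f(41/14) = -146193/1372, f(51/14) = -288073/1372, f(61/14) = -495353/1372, f(71/14) = -780033/1372, f(81/14) = -1154113/1372.
Sum = Δx · [f(1.5) + f(31/14) + f(41/14) + ...].
Sum ≈ -1526.5051.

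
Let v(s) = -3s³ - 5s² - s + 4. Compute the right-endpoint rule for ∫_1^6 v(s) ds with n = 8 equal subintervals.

-1596.77734375

Δs = (6 − 1)/8 = 0.625.
Right endpoints: 1.625, 2.25, 2.875, 3.5, 4.125, 4.75, 5.375, 6.
v(1.625) = -12135/512, v(2.25) = -57.734375, v(2.875) = -57085/512, v(3.5) = -189.375, v(4.125) = -151435/512, v(4.75) = -435.078125, v(5.375) = -313185/512, v(6) = -830.
Sum = Δs · [v(1.625) + v(2.25) + v(2.875) + ...].
Sum = -1596.77734375.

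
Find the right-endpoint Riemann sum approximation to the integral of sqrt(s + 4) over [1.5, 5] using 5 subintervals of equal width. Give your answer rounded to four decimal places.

9.6282

Δs = (5 − 1.5)/5 = 0.7.
Right endpoints: 2.2, 2.9, 3.6, 4.3, 5.
f(2.2) ≈ 2.4900, f(2.9) ≈ 2.6268, f(3.6) ≈ 2.7568, f(4.3) ≈ 2.8810, f(5) ≈ 3.0000.
Sum = Δs · [f(2.2) + f(2.9) + f(3.6) + f(4.3) + f(5)].
Sum ≈ 9.6282.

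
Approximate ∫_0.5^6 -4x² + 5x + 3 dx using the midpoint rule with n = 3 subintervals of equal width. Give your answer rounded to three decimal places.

-175.796

Δx = (6 − 0.5)/3 = 11/6.
Midpoints: 17/12, 3.25, 61/12.
f(17/12) = 37/18, f(3.25) = -23, f(61/12) = -1349/18.
Sum = Δx · [f(17/12) + f(3.25) + f(61/12)].
Sum ≈ -175.796.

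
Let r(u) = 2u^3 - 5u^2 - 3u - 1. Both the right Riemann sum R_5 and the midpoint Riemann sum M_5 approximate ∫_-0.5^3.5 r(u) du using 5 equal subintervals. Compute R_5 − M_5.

R_5 = -11.36.
M_5 = -19.52.
R_5 − M_5 = 8.16.

8.16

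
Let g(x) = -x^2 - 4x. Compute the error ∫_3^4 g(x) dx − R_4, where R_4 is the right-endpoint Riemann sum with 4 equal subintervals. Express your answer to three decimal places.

1.385

Exact integral: ∫_3^4 g(x) dx ≈ -26.33333.
R_4 = -27.71875.
Error ≈ -26.33333 − (-27.71875) ≈ 1.385.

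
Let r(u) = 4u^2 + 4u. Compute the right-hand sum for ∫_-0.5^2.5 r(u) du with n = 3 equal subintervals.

Δu = (2.5 − (-0.5))/3 = 1.
Right endpoints: 0.5, 1.5, 2.5.
r(0.5) = 3, r(1.5) = 15, r(2.5) = 35.
Sum = Δu · [r(0.5) + r(1.5) + r(2.5)].
Sum = 53.

53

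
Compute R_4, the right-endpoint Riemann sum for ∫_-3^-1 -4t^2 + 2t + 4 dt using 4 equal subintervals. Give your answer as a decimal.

-26

Δt = (-1 − (-3))/4 = 0.5.
Right endpoints: -2.5, -2, -1.5, -1.
f(-2.5) = -26, f(-2) = -16, f(-1.5) = -8, f(-1) = -2.
Sum = Δt · [f(-2.5) + f(-2) + f(-1.5) + f(-1)].
Sum = -26.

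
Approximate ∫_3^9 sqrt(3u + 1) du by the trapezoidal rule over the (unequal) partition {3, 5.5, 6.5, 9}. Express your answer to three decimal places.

25.811

Subinterval widths: 2.5, 1, 2.5.
f(3) ≈ 3.162, f(5.5) ≈ 4.183, f(6.5) ≈ 4.528, f(9) ≈ 5.292.
On each subinterval the trapezoid contributes (Δu_i/2)·[f(u_{i-1}) + f(u_i)].
Sum ≈ 25.811.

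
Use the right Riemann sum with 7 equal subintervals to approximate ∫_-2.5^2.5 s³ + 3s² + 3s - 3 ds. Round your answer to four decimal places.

34.0434

Δs = (2.5 − (-2.5))/7 = 5/7.
Right endpoints: -25/14, -15/14, -5/14, 5/14, 15/14, 25/14, 2.5.
f(-25/14) = -12307/2744, f(-15/14) = -10977/2744, f(-5/14) = -10247/2744, f(5/14) = -4117/2744, f(15/14) = 13413/2744, f(25/14) = 48343/2744, f(2.5) = 38.875.
Sum = Δs · [f(-25/14) + f(-15/14) + f(-5/14) + ...].
Sum ≈ 34.0434.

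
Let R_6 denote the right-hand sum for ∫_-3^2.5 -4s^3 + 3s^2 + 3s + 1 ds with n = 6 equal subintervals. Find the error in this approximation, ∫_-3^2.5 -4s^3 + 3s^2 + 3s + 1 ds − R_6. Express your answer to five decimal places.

Exact integral: ∫_-3^2.5 f(s) ds = 85.9375.
R_6 ≈ 16.1944444.
Error ≈ 85.9375 − 16.1944444 ≈ 69.74306.

69.74306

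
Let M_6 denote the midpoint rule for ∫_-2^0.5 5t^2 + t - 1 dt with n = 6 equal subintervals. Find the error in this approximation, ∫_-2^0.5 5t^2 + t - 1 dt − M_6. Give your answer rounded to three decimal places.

Exact integral: ∫_-2^0.5 f(t) dt ≈ 9.16667.
M_6 ≈ 8.98582.
Error ≈ 9.16667 − 8.98582 ≈ 0.181.

0.181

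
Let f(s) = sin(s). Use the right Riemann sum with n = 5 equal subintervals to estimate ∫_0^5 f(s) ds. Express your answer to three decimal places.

0.176

Δs = (5 − 0)/5 = 1.
Right endpoints: 1, 2, 3, 4, 5.
f(1) ≈ 0.841, f(2) ≈ 0.909, f(3) ≈ 0.141, f(4) ≈ -0.757, f(5) ≈ -0.959.
Sum = Δs · [f(1) + f(2) + f(3) + f(4) + f(5)].
Sum ≈ 0.176.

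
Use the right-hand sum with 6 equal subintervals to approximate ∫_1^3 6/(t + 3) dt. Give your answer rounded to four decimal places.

2.3514

Δt = (3 − 1)/6 = 1/3.
Right endpoints: 4/3, 5/3, 2, 7/3, 8/3, 3.
f(4/3) = 18/13, f(5/3) = 9/7, f(2) = 1.2, f(7/3) = 1.125, f(8/3) = 18/17, f(3) = 1.
Sum = Δt · [f(4/3) + f(5/3) + f(2) + ...].
Sum ≈ 2.3514.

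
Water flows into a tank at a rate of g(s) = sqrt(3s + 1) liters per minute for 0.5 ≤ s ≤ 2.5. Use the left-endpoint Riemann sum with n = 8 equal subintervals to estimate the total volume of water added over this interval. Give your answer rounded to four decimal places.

Δs = (2.5 − 0.5)/8 = 0.25.
Left endpoints: 0.5, 0.75, 1, 1.25, 1.5, 1.75, 2, 2.25.
g(0.5) ≈ 1.5811, g(0.75) ≈ 1.8028, g(1) ≈ 2.0000, g(1.25) ≈ 2.1794, g(1.5) ≈ 2.3452, g(1.75) ≈ 2.5000, g(2) ≈ 2.6458, g(2.25) ≈ 2.7839.
Sum = Δs · [g(0.5) + g(0.75) + g(1) + ...].
Sum ≈ 4.4596.

4.4596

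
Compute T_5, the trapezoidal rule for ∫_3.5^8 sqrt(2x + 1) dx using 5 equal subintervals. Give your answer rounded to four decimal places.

15.8143

Δx = (8 − 3.5)/5 = 0.9.
f(3.5) ≈ 2.8284, f(4.4) ≈ 3.1305, f(5.3) ≈ 3.4059, f(6.2) ≈ 3.6606, f(7.1) ≈ 3.8987, f(8) ≈ 4.1231.
T_5 = (Δx/2)·[f(x_0) + 2f(x_1) + ... + 2f(x_{4}) + f(x_5)].
Sum ≈ 15.8143.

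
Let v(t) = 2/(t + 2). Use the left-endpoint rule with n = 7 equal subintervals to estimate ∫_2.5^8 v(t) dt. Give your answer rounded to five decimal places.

1.69708

Δt = (8 − 2.5)/7 = 11/14.
Left endpoints: 2.5, 23/7, 57/14, 34/7, 79/14, 45/7, 101/14.
v(2.5) = 4/9, v(23/7) = 14/37, v(57/14) = 28/85, v(34/7) = 7/24, v(79/14) = 28/107, v(45/7) = 14/59, v(101/14) = 28/129.
Sum = Δt · [v(2.5) + v(23/7) + v(57/14) + ...].
Sum ≈ 1.69708.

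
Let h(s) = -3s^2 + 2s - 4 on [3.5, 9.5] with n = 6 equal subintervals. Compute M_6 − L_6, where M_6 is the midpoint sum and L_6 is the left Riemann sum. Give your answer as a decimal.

-106.5

M_6 = -759.
L_6 = -652.5.
M_6 − L_6 = -106.5.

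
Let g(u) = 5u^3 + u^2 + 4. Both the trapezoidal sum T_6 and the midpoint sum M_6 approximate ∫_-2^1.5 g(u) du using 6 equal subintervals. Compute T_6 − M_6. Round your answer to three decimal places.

-0.819

T_6 ≈ 3.57393.
M_6 ≈ 4.39272.
T_6 − M_6 ≈ -0.819.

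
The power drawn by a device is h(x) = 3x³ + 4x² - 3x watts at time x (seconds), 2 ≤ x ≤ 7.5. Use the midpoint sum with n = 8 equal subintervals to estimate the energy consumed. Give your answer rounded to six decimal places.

2824.377563

Δx = (7.5 − 2)/8 = 0.6875.
Midpoints: 2.34375, 3.03125, 3.71875, 4.40625, 5.09375, 5.78125, 6.46875, 7.15625.
h(2.34375) = 1755225/32768, h(3.03125) = 3644387/32768, h(3.71875) = 6502517/32768, h(4.40625) = 10521279/32768, h(5.09375) = 15892337/32768, h(5.78125) = 22807355/32768, h(6.46875) = 31457997/32768, h(7.15625) = 42035927/32768.
Sum = Δx · [h(2.34375) + h(3.03125) + h(3.71875) + ...].
Sum ≈ 2824.377563.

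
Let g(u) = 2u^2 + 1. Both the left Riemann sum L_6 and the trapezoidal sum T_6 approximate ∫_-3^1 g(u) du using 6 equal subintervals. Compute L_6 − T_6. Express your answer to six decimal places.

L_6 ≈ 28.59259259.
T_6 ≈ 23.25925926.
L_6 − T_6 ≈ 5.333333.

5.333333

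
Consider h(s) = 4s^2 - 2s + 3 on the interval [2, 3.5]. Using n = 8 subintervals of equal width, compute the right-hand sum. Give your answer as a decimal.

Δs = (3.5 − 2)/8 = 0.1875.
Right endpoints: 2.1875, 2.375, 2.5625, 2.75, 2.9375, 3.125, 3.3125, 3.5.
h(2.1875) = 17.765625, h(2.375) = 20.8125, h(2.5625) = 24.140625, h(2.75) = 27.75, h(2.9375) = 31.640625, h(3.125) = 35.8125, h(3.3125) = 40.265625, h(3.5) = 45.
Sum = Δs · [h(2.1875) + h(2.375) + h(2.5625) + ...].
Sum = 45.59765625.

45.59765625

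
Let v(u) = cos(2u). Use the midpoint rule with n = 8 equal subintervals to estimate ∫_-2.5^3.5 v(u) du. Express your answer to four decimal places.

Δu = (3.5 − (-2.5))/8 = 0.75.
Midpoints: -2.125, -1.375, -0.625, 0.125, 0.875, 1.625, 2.375, 3.125.
v(-2.125) ≈ -0.4461, v(-1.375) ≈ -0.9243, v(-0.625) ≈ 0.3153, v(0.125) ≈ 0.9689, v(0.875) ≈ -0.1782, v(1.625) ≈ -0.9941, v(2.375) ≈ 0.0376, v(3.125) ≈ 0.9994.
Sum = Δu · [v(-2.125) + v(-1.375) + v(-0.625) + ...].
Sum ≈ -0.1661.

-0.1661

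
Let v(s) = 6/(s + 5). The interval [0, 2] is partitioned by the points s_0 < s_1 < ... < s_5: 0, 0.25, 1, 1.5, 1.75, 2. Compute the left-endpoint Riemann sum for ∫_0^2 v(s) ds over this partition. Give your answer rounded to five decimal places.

Subinterval widths: 0.25, 0.75, 0.5, 0.25, 0.25.
Left endpoints: 0, 0.25, 1, 1.5, 1.75.
v(0) = 1.2, v(0.25) = 8/7, v(1) = 1, v(1.5) = 12/13, v(1.75) = 8/9.
Sum = Σ Δs_i · v(s_i).
Sum ≈ 2.11013.

2.11013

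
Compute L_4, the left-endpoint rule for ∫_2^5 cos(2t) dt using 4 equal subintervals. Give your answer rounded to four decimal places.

Δt = (5 − 2)/4 = 0.75.
Left endpoints: 2, 2.75, 3.5, 4.25.
f(2) ≈ -0.6536, f(2.75) ≈ 0.7087, f(3.5) ≈ 0.7539, f(4.25) ≈ -0.6020.
Sum = Δt · [f(2) + f(2.75) + f(3.5) + f(4.25)].
Sum ≈ 0.1552.

0.1552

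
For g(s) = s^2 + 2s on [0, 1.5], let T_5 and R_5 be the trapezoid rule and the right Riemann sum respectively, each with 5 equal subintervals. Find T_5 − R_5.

T_5 = 3.3975.
R_5 = 4.185.
T_5 − R_5 = -0.7875.

-0.7875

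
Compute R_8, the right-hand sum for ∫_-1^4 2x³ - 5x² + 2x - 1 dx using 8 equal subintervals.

Δx = (4 − (-1))/8 = 0.625.
Right endpoints: -0.375, 0.25, 0.875, 1.5, 2.125, 2.75, 3.375, 4.
f(-0.375) = -2.55859375, f(0.25) = -0.78125, f(0.875) = -1.73828125, f(1.5) = -2.5, f(2.125) = -0.13671875, f(2.75) = 8.28125, f(3.375) = 25.68359375, f(4) = 55.
Sum = Δx · [f(-0.375) + f(0.25) + f(0.875) + ...].
Sum = 50.78125.

50.78125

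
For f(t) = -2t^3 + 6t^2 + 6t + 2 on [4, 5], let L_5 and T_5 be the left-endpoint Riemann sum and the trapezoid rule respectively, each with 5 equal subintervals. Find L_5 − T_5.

L_5 = -27.44.
T_5 = -33.64.
L_5 − T_5 = 6.2.

6.2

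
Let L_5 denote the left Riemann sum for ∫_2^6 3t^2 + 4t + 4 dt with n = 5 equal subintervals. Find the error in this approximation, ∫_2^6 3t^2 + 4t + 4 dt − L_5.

43.52

Exact integral: ∫_2^6 f(t) dt = 288.
L_5 = 244.48.
Error = 288 − 244.48 = 43.52.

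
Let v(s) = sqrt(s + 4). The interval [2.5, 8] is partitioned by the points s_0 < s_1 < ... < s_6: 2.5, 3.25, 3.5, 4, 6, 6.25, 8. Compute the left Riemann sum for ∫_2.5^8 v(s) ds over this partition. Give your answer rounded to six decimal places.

Subinterval widths: 0.75, 0.25, 0.5, 2, 0.25, 1.75.
Left endpoints: 2.5, 3.25, 3.5, 4, 6, 6.25.
v(2.5) ≈ 2.549510, v(3.25) ≈ 2.692582, v(3.5) ≈ 2.738613, v(4) ≈ 2.828427, v(6) ≈ 3.162278, v(6.25) ≈ 3.201562.
Sum = Σ Δs_i · v(s_i).
Sum ≈ 16.004742.

16.004742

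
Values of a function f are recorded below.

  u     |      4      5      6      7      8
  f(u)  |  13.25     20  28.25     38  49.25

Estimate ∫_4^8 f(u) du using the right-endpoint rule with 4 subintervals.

135.5

Δu = 1.
Sum = 1·[20 + 28.25 + 38 + 49.25] = 135.5.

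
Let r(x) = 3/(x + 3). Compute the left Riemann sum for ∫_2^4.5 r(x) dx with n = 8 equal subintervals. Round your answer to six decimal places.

1.248188

Δx = (4.5 − 2)/8 = 0.3125.
Left endpoints: 2, 2.3125, 2.625, 2.9375, 3.25, 3.5625, 3.875, 4.1875.
r(2) = 0.6, r(2.3125) = 48/85, r(2.625) = 8/15, r(2.9375) = 48/95, r(3.25) = 0.48, r(3.5625) = 16/35, r(3.875) = 24/55, r(4.1875) = 48/115.
Sum = Δx · [r(2) + r(2.3125) + r(2.625) + ...].
Sum ≈ 1.248188.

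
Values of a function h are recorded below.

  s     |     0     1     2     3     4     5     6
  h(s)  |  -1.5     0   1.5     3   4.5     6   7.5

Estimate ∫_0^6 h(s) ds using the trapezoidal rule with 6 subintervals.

18

Δs = 1.
T_6 = (1/2)·[(-1.5) + 2·0 + 2·1.5 + 2·3 + 2·4.5 + 2·6 + 7.5] = 18.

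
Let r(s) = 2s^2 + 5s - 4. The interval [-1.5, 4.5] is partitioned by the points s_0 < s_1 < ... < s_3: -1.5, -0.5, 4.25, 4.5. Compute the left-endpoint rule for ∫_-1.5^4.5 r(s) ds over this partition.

-22.15625

Subinterval widths: 1, 4.75, 0.25.
Left endpoints: -1.5, -0.5, 4.25.
r(-1.5) = -7, r(-0.5) = -6, r(4.25) = 53.375.
Sum = Σ Δs_i · r(s_i).
Sum = -22.15625.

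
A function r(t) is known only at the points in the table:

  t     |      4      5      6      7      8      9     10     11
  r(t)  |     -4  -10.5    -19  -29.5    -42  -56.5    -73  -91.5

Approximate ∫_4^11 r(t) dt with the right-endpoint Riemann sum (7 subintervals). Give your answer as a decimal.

-322

Δt = 1.
Sum = 1·[(-10.5) + (-19) + (-29.5) + (-42) + (-56.5) + (-73) + (-91.5)] = -322.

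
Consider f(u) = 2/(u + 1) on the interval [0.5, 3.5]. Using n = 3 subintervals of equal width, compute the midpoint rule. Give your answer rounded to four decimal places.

2.1667

Δu = (3.5 − 0.5)/3 = 1.
Midpoints: 1, 2, 3.
f(1) = 1, f(2) = 2/3, f(3) = 0.5.
Sum = Δu · [f(1) + f(2) + f(3)].
Sum ≈ 2.1667.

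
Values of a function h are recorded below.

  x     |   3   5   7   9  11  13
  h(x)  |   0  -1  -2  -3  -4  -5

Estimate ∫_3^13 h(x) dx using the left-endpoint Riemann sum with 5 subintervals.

-20

Δx = 2.
Sum = 2·[0 + (-1) + (-2) + (-3) + (-4)] = -20.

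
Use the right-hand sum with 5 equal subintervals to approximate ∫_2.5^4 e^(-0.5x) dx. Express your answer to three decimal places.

0.280

Δx = (4 − 2.5)/5 = 0.3.
Right endpoints: 2.8, 3.1, 3.4, 3.7, 4.
f(2.8) ≈ 0.247, f(3.1) ≈ 0.212, f(3.4) ≈ 0.183, f(3.7) ≈ 0.157, f(4) ≈ 0.135.
Sum = Δx · [f(2.8) + f(3.1) + f(3.4) + f(3.7) + f(4)].
Sum ≈ 0.280.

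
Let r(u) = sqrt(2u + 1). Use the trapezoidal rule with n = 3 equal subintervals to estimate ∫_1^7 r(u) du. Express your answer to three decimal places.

Δu = (7 − 1)/3 = 2.
r(1) ≈ 1.732, r(3) ≈ 2.646, r(5) ≈ 3.317, r(7) ≈ 3.873.
T_3 = (Δu/2)·[r(u_0) + 2r(u_1) + 2r(u_2) + r(u_3)].
Sum ≈ 17.530.

17.530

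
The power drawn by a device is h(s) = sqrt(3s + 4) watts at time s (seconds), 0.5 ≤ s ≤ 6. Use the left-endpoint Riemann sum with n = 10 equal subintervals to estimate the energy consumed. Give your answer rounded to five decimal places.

19.41158

Δs = (6 − 0.5)/10 = 0.55.
Left endpoints: 0.5, 1.05, 1.6, 2.15, 2.7, 3.25, 3.8, 4.35, 4.9, 5.45.
h(0.5) ≈ 2.34521, h(1.05) ≈ 2.67395, h(1.6) ≈ 2.96648, h(2.15) ≈ 3.23265, h(2.7) ≈ 3.47851, h(3.25) ≈ 3.70810, h(3.8) ≈ 3.92428, h(4.35) ≈ 4.12916, h(4.9) ≈ 4.32435, h(5.45) ≈ 4.51110.
Sum = Δs · [h(0.5) + h(1.05) + h(1.6) + ...].
Sum ≈ 19.41158.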